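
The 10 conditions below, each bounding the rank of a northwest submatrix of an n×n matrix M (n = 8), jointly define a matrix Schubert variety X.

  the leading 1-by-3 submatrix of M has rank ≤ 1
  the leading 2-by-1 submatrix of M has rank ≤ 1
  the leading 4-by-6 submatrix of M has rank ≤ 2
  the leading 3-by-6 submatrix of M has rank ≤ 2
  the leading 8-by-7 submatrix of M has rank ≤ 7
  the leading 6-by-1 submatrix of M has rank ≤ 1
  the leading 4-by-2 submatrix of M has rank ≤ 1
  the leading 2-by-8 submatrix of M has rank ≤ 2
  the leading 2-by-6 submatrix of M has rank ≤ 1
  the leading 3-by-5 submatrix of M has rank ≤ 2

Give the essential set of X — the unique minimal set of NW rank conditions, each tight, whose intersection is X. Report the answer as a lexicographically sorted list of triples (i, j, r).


Computing R[i][j] = min implied NW-rank bound (n=8, 10 conditions):

  i=1: 1, 1, 1, 1, 1, 1, 1, 1
  i=2: 1, 1, 1, 1, 1, 1, 2, 2
  i=3: 1, 1, 2, 2, 2, 2, 3, 3
  i=4: 1, 1, 2, 2, 2, 2, 3, 4
  i=5: 1, 2, 3, 3, 3, 3, 4, 5
  i=6: 1, 2, 3, 4, 4, 4, 5, 6
  i=7: 1, 2, 3, 4, 5, 5, 6, 7
  i=8: 1, 2, 3, 4, 5, 6, 7, 8

giving w = (1, 7, 3, 8, 2, 4, 5, 6) via Δ²R.

D(w) has 10 cells with 3 SE-corners; essential set:

[(2, 6, 1), (4, 2, 1), (4, 6, 2)]


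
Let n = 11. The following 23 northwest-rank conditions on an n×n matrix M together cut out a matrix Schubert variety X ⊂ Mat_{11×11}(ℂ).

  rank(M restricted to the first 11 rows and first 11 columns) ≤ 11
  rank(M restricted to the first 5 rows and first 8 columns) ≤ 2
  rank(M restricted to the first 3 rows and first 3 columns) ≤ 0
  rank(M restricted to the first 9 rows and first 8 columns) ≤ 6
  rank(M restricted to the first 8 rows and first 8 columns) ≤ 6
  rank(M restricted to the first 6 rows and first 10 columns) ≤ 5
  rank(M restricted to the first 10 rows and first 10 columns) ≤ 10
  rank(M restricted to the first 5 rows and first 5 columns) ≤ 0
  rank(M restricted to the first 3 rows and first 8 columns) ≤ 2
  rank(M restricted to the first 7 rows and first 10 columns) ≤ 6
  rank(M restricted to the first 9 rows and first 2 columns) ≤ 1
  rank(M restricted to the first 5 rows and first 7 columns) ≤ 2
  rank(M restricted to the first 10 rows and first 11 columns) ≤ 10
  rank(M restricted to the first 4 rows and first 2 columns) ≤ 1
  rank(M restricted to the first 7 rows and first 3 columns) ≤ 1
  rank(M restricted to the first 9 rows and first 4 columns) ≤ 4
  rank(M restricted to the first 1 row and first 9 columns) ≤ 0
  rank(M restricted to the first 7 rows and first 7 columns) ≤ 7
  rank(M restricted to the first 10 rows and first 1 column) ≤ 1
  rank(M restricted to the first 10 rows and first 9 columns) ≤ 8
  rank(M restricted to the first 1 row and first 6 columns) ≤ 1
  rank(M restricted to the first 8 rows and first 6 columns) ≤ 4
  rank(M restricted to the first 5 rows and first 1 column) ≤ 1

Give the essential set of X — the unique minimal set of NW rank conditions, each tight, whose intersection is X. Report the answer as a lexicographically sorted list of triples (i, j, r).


The tightest implied rank at each (i,j), from the 23 conditions:

  i=1: 0  0  0  0  0  0  0  0  0  1  1
  i=2: 0  0  0  0  0  1  1  1  1  2  2
  i=3: 0  0  0  0  0  1  2  2  2  3  3
  i=4: 0  0  0  0  0  1  2  2  3  4  4
  i=5: 0  0  0  0  0  1  2  2  3  4  5
  i=6: 1  1  1  1  1  2  3  3  4  5  6
  i=7: 1  1  1  2  2  3  4  4  5  6  7
  i=8: 1  1  2  3  3  4  5  5  6  7  8
  i=9: 1  1  2  3  4  5  6  6  7  8  9
  i=10: 1  2  3  4  5  6  7  7  8  9  10
  i=11: 1  2  3  4  5  6  7  8  9  10  11

giving w = (10, 6, 7, 9, 11, 1, 4, 3, 5, 2, 8) via Δ²R.

Rothe diagram D(w) (35 cells), 5 SE-corners (essential conditions):

[(1, 9, 0), (5, 5, 0), (5, 8, 2), (7, 3, 1), (9, 2, 1)]


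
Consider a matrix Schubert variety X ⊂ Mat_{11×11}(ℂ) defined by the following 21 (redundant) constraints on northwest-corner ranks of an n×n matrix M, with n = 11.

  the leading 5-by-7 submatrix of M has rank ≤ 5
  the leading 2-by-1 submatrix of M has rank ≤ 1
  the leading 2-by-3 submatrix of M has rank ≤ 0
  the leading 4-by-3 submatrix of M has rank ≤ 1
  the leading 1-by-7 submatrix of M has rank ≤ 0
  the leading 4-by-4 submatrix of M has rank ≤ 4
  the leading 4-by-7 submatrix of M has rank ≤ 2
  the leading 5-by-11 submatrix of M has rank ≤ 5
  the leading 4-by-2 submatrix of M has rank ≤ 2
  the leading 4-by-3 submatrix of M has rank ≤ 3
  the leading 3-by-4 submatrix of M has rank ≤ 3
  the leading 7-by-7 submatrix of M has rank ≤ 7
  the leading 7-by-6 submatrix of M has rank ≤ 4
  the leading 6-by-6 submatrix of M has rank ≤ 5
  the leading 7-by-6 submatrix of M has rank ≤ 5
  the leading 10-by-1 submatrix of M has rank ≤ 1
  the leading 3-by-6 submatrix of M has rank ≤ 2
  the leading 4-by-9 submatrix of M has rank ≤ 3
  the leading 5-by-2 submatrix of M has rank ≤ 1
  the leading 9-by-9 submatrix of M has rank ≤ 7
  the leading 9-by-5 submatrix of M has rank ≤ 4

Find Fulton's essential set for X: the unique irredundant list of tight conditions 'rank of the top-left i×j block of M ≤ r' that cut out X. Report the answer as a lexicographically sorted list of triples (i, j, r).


The tightest implied rank at each (i,j), from the 21 conditions:

  row 1: 0, 0, 0, 0, 0, 0, 0, 1, 1, 1, 1
  row 2: 0, 0, 0, 1, 1, 1, 1, 2, 2, 2, 2
  row 3: 1, 1, 1, 2, 2, 2, 2, 3, 3, 3, 3
  row 4: 1, 1, 1, 2, 2, 2, 2, 3, 3, 4, 4
  row 5: 1, 1, 2, 3, 3, 3, 3, 4, 4, 5, 5
  row 6: 1, 2, 3, 4, 4, 4, 4, 5, 5, 6, 6
  row 7: 1, 2, 3, 4, 4, 4, 5, 6, 6, 7, 7
  row 8: 1, 2, 3, 4, 4, 5, 6, 7, 7, 8, 8
  row 9: 1, 2, 3, 4, 4, 5, 6, 7, 7, 8, 9
  row 10: 1, 2, 3, 4, 5, 6, 7, 8, 8, 9, 10
  row 11: 1, 2, 3, 4, 5, 6, 7, 8, 9, 10, 11

so w = (8, 4, 1, 10, 3, 2, 7, 6, 11, 5, 9).

9 SE-corners of the 22-cell Rothe diagram give Ess(w):

[(1, 7, 0), (2, 3, 0), (4, 3, 1), (4, 7, 2), (4, 9, 3), (5, 2, 1), (7, 6, 4), (9, 5, 4), (9, 9, 7)]


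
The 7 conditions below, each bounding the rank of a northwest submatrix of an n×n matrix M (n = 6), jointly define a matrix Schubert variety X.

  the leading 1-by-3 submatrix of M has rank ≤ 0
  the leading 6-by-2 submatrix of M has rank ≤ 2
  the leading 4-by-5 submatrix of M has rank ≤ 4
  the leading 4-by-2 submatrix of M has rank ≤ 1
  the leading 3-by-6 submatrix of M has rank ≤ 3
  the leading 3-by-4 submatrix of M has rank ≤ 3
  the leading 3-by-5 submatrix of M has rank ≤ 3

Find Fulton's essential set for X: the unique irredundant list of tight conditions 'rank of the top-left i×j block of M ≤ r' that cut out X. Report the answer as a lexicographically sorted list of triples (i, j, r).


Recovering R(i,j) via the rank-extension bound from the 7 conditions:

  R[1]: 0 | 0 | 0 | 1 | 1 | 1
  R[2]: 1 | 1 | 1 | 2 | 2 | 2
  R[3]: 1 | 1 | 2 | 3 | 3 | 3
  R[4]: 1 | 1 | 2 | 3 | 4 | 4
  R[5]: 1 | 2 | 3 | 4 | 5 | 5
  R[6]: 1 | 2 | 3 | 4 | 5 | 6

second differences of R give the permutation w = (4, 1, 3, 5, 2, 6).

D(w) has 5 cells with 2 SE-corners; essential set:

[(1, 3, 0), (4, 2, 1)]


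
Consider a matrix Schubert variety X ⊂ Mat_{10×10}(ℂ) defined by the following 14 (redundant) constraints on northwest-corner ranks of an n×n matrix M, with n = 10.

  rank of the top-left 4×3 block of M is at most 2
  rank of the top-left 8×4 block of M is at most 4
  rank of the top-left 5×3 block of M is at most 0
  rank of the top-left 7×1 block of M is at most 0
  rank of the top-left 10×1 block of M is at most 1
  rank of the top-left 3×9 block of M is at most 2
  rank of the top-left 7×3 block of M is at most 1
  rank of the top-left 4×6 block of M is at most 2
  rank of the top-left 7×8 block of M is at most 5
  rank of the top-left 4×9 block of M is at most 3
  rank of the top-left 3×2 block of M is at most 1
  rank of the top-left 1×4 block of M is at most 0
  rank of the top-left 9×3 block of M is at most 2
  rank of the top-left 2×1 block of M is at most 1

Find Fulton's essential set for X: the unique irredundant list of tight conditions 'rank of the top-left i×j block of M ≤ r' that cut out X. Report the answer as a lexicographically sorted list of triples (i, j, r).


Computing R[i][j] = min implied NW-rank bound (n=10, 14 conditions):

  i=1: 0 | 0 | 0 | 0 | 1 | 1 | 1 | 1 | 1 | 1
  i=2: 0 | 0 | 0 | 1 | 2 | 2 | 2 | 2 | 2 | 2
  i=3: 0 | 0 | 0 | 1 | 2 | 2 | 2 | 2 | 2 | 3
  i=4: 0 | 0 | 0 | 1 | 2 | 2 | 3 | 3 | 3 | 4
  i=5: 0 | 0 | 0 | 1 | 2 | 3 | 4 | 4 | 4 | 5
  i=6: 0 | 1 | 1 | 2 | 3 | 4 | 5 | 5 | 5 | 6
  i=7: 0 | 1 | 1 | 2 | 3 | 4 | 5 | 5 | 6 | 7
  i=8: 1 | 2 | 2 | 3 | 4 | 5 | 6 | 6 | 7 | 8
  i=9: 1 | 2 | 2 | 3 | 4 | 5 | 6 | 7 | 8 | 9
  i=10: 1 | 2 | 3 | 4 | 5 | 6 | 7 | 8 | 9 | 10

giving w = (5, 4, 10, 7, 6, 2, 9, 1, 8, 3) via Δ²R.

D(w) has 26 cells with 8 SE-corners; essential set:

[(1, 4, 0), (3, 9, 2), (4, 6, 2), (5, 3, 0), (7, 1, 0), (7, 3, 1), (7, 8, 5), (9, 3, 2)]


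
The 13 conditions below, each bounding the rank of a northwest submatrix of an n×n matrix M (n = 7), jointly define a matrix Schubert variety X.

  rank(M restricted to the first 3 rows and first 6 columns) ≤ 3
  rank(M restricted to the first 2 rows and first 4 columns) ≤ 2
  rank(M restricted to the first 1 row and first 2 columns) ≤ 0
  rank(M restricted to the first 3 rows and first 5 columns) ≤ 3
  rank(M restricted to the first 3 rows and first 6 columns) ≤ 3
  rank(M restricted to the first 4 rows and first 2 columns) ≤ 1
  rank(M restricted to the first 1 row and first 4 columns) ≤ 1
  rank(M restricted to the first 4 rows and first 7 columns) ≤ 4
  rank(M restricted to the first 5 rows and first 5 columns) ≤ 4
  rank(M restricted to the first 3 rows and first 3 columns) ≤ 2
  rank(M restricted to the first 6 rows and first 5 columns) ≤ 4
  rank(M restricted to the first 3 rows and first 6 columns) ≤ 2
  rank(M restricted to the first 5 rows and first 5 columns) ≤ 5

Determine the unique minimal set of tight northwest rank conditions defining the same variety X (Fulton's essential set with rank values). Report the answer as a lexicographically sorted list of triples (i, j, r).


Recovering R(i,j) via the rank-extension bound from the 13 conditions:

  0, 0, 1, 1, 1, 1, 1
  1, 1, 2, 2, 2, 2, 2
  1, 1, 2, 2, 2, 2, 3
  1, 1, 2, 3, 3, 3, 4
  1, 2, 3, 4, 4, 4, 5
  1, 2, 3, 4, 4, 5, 6
  1, 2, 3, 4, 5, 6, 7

reading off 1-entries of Δ²R: w = (3, 1, 7, 4, 2, 6, 5).

Rothe diagram D(w) (8 cells), 4 SE-corners (essential conditions):

[(1, 2, 0), (3, 6, 2), (4, 2, 1), (6, 5, 4)]


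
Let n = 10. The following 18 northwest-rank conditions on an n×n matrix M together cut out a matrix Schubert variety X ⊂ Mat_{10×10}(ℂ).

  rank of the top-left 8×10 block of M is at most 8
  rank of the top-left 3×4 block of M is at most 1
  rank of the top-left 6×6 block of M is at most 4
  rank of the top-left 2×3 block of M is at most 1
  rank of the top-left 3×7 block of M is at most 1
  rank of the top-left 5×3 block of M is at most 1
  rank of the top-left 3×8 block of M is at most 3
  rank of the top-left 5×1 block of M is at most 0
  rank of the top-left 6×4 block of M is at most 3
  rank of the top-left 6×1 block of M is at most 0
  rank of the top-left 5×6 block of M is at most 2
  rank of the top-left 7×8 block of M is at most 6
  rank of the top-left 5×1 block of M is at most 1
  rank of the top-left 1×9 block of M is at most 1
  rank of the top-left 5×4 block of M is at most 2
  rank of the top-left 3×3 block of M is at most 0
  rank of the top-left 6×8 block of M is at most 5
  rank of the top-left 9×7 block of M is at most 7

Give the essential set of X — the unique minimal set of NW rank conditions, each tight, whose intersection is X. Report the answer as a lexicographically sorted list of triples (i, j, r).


Propagating the 18 rank bounds to every northwest block:

  i=1: 0, 0, 0, 1, 1, 1, 1, 1, 1, 1
  i=2: 0, 0, 0, 1, 1, 1, 1, 2, 2, 2
  i=3: 0, 0, 0, 1, 1, 1, 1, 2, 3, 3
  i=4: 0, 1, 1, 2, 2, 2, 2, 3, 4, 4
  i=5: 0, 1, 1, 2, 2, 2, 3, 4, 5, 5
  i=6: 0, 1, 2, 3, 3, 3, 4, 5, 6, 6
  i=7: 1, 2, 3, 4, 4, 4, 5, 6, 7, 7
  i=8: 1, 2, 3, 4, 5, 5, 6, 7, 8, 8
  i=9: 1, 2, 3, 4, 5, 6, 7, 8, 9, 9
  i=10: 1, 2, 3, 4, 5, 6, 7, 8, 9, 10

the unique w with this rank table is (4, 8, 9, 2, 7, 3, 1, 5, 6, 10).

Fulton essential set (5 of the 21 Rothe cells):

[(3, 3, 0), (3, 7, 1), (5, 3, 1), (5, 6, 2), (6, 1, 0)]


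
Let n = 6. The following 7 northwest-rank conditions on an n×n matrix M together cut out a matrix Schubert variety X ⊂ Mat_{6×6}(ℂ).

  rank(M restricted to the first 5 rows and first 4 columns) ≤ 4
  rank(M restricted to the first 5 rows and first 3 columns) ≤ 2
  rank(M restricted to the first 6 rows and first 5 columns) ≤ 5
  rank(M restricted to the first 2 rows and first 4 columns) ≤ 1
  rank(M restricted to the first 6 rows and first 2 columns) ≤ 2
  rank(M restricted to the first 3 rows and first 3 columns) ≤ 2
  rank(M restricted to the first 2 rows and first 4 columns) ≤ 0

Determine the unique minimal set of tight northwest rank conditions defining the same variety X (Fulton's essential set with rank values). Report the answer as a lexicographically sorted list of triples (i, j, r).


Propagating the 7 rank bounds to every northwest block:

  row 1: 0  0  0  0  1  1
  row 2: 0  0  0  0  1  2
  row 3: 1  1  1  1  2  3
  row 4: 1  2  2  2  3  4
  row 5: 1  2  2  3  4  5
  row 6: 1  2  3  4  5  6

giving w = (5, 6, 1, 2, 4, 3) via Δ²R.

Fulton essential set (2 of the 9 Rothe cells):

[(2, 4, 0), (5, 3, 2)]


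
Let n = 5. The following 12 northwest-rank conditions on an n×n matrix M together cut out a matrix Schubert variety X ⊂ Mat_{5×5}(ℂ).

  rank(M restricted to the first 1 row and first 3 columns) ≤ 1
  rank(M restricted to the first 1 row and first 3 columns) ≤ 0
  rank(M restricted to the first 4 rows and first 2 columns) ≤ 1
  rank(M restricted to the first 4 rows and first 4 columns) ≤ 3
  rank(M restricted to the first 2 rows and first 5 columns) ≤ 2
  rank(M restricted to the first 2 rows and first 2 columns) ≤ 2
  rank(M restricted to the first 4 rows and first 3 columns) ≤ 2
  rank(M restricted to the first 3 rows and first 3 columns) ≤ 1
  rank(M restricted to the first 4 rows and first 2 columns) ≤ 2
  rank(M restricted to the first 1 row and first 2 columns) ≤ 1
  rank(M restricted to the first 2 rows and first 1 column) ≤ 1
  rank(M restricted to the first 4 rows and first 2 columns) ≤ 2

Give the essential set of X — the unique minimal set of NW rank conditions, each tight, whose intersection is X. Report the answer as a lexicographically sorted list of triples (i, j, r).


The tightest implied rank at each (i,j), from the 12 conditions:

  R[1]: 0 0 0 1 1
  R[2]: 1 1 1 2 2
  R[3]: 1 1 1 2 3
  R[4]: 1 1 2 3 4
  R[5]: 1 2 3 4 5

giving w = (4, 1, 5, 3, 2) via Δ²R.

|D(w)|=6, |Ess(w)|=3:

[(1, 3, 0), (3, 3, 1), (4, 2, 1)]


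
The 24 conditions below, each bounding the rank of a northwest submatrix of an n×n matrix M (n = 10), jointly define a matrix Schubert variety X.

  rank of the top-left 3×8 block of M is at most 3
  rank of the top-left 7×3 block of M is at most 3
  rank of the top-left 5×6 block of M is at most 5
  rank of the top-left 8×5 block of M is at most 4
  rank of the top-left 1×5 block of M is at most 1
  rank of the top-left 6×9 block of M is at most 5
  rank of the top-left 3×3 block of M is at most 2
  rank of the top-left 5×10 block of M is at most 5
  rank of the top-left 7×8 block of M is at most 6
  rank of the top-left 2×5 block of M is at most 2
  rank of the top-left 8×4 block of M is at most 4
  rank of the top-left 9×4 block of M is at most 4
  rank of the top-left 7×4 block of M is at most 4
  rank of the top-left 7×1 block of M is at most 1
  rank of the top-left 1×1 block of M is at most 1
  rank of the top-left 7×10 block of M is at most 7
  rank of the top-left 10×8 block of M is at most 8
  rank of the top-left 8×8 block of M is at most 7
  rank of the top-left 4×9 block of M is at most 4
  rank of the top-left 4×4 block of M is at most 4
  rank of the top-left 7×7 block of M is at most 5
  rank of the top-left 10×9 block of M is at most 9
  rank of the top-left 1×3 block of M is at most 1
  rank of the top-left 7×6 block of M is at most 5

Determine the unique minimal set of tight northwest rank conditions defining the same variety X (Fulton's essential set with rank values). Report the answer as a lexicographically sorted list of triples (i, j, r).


The tightest implied rank at each (i,j), from the 24 conditions:

  1 1 1 1 1 1 1 1 1 1
  1 2 2 2 2 2 2 2 2 2
  1 2 2 3 3 3 3 3 3 3
  1 2 3 4 4 4 4 4 4 4
  1 2 3 4 4 5 5 5 5 5
  1 2 3 4 4 5 5 5 5 6
  1 2 3 4 4 5 5 6 6 7
  1 2 3 4 4 5 6 7 7 8
  1 2 3 4 5 6 7 8 8 9
  1 2 3 4 5 6 7 8 9 10

hence w(1..10) = (1, 2, 4, 3, 6, 10, 8, 7, 5, 9).

Rothe diagram D(w) (9 cells), 4 SE-corners (essential conditions):

[(3, 3, 2), (6, 9, 5), (7, 7, 5), (8, 5, 4)]


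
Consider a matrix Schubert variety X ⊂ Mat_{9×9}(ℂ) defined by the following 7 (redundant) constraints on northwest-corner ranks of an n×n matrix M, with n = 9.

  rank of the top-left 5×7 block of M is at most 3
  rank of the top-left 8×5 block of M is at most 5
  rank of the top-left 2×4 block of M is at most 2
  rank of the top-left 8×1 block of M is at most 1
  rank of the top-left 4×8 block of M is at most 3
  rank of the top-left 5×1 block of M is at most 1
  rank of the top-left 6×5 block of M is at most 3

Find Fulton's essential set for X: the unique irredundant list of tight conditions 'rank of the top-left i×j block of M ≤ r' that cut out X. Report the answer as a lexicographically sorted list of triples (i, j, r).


Computing R[i][j] = min implied NW-rank bound (n=9, 7 conditions):

  R[1]: 1 | 1 | 1 | 1 | 1 | 1 | 1 | 1 | 1
  R[2]: 1 | 2 | 2 | 2 | 2 | 2 | 2 | 2 | 2
  R[3]: 1 | 2 | 3 | 3 | 3 | 3 | 3 | 3 | 3
  R[4]: 1 | 2 | 3 | 3 | 3 | 3 | 3 | 3 | 4
  R[5]: 1 | 2 | 3 | 3 | 3 | 3 | 3 | 4 | 5
  R[6]: 1 | 2 | 3 | 3 | 3 | 4 | 4 | 5 | 6
  R[7]: 1 | 2 | 3 | 4 | 4 | 5 | 5 | 6 | 7
  R[8]: 1 | 2 | 3 | 4 | 5 | 6 | 6 | 7 | 8
  R[9]: 1 | 2 | 3 | 4 | 5 | 6 | 7 | 8 | 9

the unique w with this rank table is (1, 2, 3, 9, 8, 6, 4, 5, 7).

ℓ(w)=11; the 3 essential cells (i,j,r):

[(4, 8, 3), (5, 7, 3), (6, 5, 3)]


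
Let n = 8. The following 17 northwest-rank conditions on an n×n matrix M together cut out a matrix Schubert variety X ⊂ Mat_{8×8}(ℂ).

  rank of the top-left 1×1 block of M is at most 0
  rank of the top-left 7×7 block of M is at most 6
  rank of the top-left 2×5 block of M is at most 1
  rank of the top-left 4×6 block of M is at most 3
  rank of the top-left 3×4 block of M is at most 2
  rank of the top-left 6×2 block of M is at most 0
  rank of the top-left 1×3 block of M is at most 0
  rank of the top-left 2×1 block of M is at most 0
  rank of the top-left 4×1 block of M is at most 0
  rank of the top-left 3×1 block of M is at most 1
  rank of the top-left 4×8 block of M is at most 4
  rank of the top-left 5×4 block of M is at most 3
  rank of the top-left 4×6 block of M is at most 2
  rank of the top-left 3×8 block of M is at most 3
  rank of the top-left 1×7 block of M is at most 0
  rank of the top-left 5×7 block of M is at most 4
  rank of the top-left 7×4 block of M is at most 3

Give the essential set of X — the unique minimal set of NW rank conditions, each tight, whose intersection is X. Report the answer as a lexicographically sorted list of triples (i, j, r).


Rank table r_w(8×8) implied by the 17 constraints:

  i=1: 0 0 0 0 0 0 0 1
  i=2: 0 0 1 1 1 1 1 2
  i=3: 0 0 1 2 2 2 2 3
  i=4: 0 0 1 2 2 2 3 4
  i=5: 0 0 1 2 3 3 4 5
  i=6: 0 0 1 2 3 4 5 6
  i=7: 1 1 2 3 4 5 6 7
  i=8: 1 2 3 4 5 6 7 8

so w = (8, 3, 4, 7, 5, 6, 1, 2).

ℓ(w)=19; the 3 essential cells (i,j,r):

[(1, 7, 0), (4, 6, 2), (6, 2, 0)]


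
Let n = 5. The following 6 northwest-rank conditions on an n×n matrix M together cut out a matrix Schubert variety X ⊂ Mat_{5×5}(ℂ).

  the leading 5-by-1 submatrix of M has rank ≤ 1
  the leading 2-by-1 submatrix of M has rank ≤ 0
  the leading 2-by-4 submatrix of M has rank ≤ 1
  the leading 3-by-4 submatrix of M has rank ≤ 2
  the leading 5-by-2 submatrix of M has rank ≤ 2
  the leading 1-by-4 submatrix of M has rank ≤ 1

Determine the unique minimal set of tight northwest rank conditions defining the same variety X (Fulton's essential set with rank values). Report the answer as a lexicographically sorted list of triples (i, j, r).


Propagating the 6 rank bounds to every northwest block:

  i=1: 0, 1, 1, 1, 1
  i=2: 0, 1, 1, 1, 2
  i=3: 1, 2, 2, 2, 3
  i=4: 1, 2, 3, 3, 4
  i=5: 1, 2, 3, 4, 5

so w = (2, 5, 1, 3, 4).

2 SE-corners of the 4-cell Rothe diagram give Ess(w):

[(2, 1, 0), (2, 4, 1)]


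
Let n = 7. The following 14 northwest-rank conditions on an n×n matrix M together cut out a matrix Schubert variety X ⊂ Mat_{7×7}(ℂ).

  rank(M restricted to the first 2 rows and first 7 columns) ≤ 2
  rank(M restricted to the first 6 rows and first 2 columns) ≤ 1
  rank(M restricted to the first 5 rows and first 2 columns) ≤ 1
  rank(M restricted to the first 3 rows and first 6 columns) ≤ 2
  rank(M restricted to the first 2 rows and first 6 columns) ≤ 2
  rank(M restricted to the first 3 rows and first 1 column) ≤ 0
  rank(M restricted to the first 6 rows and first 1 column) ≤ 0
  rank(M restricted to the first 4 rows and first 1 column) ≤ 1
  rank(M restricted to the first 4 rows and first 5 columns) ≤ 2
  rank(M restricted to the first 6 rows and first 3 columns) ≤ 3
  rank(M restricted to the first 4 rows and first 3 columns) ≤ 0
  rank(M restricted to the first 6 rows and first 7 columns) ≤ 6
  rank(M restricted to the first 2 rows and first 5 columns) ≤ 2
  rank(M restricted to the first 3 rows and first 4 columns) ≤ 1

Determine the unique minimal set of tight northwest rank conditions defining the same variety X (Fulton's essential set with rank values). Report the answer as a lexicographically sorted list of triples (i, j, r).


The tightest implied rank at each (i,j), from the 14 conditions:

  0 | 0 | 0 | 1 | 1 | 1 | 1
  0 | 0 | 0 | 1 | 2 | 2 | 2
  0 | 0 | 0 | 1 | 2 | 2 | 3
  0 | 0 | 0 | 1 | 2 | 3 | 4
  0 | 1 | 1 | 2 | 3 | 4 | 5
  0 | 1 | 2 | 3 | 4 | 5 | 6
  1 | 2 | 3 | 4 | 5 | 6 | 7

hence w(1..7) = (4, 5, 7, 6, 2, 3, 1).

|D(w)|=15, |Ess(w)|=3:

[(3, 6, 2), (4, 3, 0), (6, 1, 0)]


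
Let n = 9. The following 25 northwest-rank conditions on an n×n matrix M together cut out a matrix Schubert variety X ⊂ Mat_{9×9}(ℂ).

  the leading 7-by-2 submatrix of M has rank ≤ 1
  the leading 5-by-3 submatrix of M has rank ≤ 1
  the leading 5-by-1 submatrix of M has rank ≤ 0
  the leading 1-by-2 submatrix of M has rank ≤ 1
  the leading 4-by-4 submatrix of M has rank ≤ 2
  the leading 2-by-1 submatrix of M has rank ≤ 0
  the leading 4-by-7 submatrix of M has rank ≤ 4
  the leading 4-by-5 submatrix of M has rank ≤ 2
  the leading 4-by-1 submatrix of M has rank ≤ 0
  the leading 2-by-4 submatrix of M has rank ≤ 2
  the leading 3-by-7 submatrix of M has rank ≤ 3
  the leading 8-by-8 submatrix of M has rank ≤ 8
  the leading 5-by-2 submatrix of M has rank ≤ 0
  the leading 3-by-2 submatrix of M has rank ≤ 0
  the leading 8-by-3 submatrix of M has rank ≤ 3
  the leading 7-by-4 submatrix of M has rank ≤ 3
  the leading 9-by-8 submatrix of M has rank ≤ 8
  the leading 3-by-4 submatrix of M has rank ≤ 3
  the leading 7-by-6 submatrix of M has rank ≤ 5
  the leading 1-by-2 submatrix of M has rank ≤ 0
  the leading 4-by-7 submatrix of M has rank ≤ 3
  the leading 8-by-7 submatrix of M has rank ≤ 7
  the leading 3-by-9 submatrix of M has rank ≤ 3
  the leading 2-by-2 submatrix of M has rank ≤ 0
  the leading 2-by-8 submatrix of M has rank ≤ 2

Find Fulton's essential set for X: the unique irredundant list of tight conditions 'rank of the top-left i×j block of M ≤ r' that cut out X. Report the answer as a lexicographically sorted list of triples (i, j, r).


Propagating the 25 rank bounds to every northwest block:

  row 1: 0, 0, 1, 1, 1, 1, 1, 1, 1
  row 2: 0, 0, 1, 2, 2, 2, 2, 2, 2
  row 3: 0, 0, 1, 2, 2, 3, 3, 3, 3
  row 4: 0, 0, 1, 2, 2, 3, 3, 4, 4
  row 5: 0, 0, 1, 2, 3, 4, 4, 5, 5
  row 6: 1, 1, 2, 3, 4, 5, 5, 6, 6
  row 7: 1, 1, 2, 3, 4, 5, 6, 7, 7
  row 8: 1, 2, 3, 4, 5, 6, 7, 8, 8
  row 9: 1, 2, 3, 4, 5, 6, 7, 8, 9

hence w(1..9) = (3, 4, 6, 8, 5, 1, 7, 2, 9).

|D(w)|=14, |Ess(w)|=4:

[(4, 5, 2), (4, 7, 3), (5, 2, 0), (7, 2, 1)]


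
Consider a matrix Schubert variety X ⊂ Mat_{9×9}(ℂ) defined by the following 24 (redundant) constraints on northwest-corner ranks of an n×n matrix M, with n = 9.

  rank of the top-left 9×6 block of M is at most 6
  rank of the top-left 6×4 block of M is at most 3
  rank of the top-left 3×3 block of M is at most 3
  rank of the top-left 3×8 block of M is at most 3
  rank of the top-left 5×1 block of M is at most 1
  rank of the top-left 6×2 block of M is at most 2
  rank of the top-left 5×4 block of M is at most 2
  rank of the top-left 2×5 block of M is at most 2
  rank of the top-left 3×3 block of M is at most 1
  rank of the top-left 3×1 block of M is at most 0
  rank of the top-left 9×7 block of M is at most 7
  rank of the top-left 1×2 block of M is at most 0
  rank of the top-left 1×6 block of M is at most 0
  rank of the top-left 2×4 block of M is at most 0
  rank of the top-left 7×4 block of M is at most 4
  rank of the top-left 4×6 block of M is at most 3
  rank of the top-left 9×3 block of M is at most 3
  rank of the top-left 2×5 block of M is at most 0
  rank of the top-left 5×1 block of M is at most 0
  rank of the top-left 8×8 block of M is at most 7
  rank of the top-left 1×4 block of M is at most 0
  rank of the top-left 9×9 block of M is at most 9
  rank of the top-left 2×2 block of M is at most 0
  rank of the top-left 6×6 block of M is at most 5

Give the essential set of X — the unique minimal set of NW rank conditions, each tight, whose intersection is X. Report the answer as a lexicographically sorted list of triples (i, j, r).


Rank table r_w(9×9) implied by the 24 constraints:

  i=1: 0 | 0 | 0 | 0 | 0 | 0 | 1 | 1 | 1
  i=2: 0 | 0 | 0 | 0 | 0 | 1 | 2 | 2 | 2
  i=3: 0 | 1 | 1 | 1 | 1 | 2 | 3 | 3 | 3
  i=4: 0 | 1 | 2 | 2 | 2 | 3 | 4 | 4 | 4
  i=5: 0 | 1 | 2 | 2 | 3 | 4 | 5 | 5 | 5
  i=6: 1 | 2 | 3 | 3 | 4 | 5 | 6 | 6 | 6
  i=7: 1 | 2 | 3 | 4 | 5 | 6 | 7 | 7 | 7
  i=8: 1 | 2 | 3 | 4 | 5 | 6 | 7 | 7 | 8
  i=9: 1 | 2 | 3 | 4 | 5 | 6 | 7 | 8 | 9

hence w(1..9) = (7, 6, 2, 3, 5, 1, 4, 9, 8).

5 SE-corners of the 16-cell Rothe diagram give Ess(w):

[(1, 6, 0), (2, 5, 0), (5, 1, 0), (5, 4, 2), (8, 8, 7)]


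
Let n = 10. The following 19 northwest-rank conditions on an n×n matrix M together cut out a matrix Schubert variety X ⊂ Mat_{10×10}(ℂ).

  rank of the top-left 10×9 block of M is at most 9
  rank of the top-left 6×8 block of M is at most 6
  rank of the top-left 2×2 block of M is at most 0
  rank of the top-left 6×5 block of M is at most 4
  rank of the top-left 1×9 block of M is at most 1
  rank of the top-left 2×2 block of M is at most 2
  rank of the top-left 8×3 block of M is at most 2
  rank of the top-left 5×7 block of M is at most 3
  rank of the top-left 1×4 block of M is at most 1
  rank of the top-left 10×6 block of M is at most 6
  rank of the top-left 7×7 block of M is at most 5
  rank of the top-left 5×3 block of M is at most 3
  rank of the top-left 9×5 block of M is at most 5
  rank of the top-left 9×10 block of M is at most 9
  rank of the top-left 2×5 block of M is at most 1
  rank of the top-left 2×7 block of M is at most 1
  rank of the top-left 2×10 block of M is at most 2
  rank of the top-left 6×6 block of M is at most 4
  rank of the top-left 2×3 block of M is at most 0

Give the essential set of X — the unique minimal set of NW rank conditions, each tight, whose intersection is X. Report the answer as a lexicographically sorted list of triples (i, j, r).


Propagating the 19 rank bounds to every northwest block:

  row 1: 0 | 0 | 0 | 1 | 1 | 1 | 1 | 1 | 1 | 1
  row 2: 0 | 0 | 0 | 1 | 1 | 1 | 1 | 2 | 2 | 2
  row 3: 1 | 1 | 1 | 2 | 2 | 2 | 2 | 3 | 3 | 3
  row 4: 1 | 2 | 2 | 3 | 3 | 3 | 3 | 4 | 4 | 4
  row 5: 1 | 2 | 2 | 3 | 3 | 3 | 3 | 4 | 5 | 5
  row 6: 1 | 2 | 2 | 3 | 4 | 4 | 4 | 5 | 6 | 6
  row 7: 1 | 2 | 2 | 3 | 4 | 5 | 5 | 6 | 7 | 7
  row 8: 1 | 2 | 2 | 3 | 4 | 5 | 6 | 7 | 8 | 8
  row 9: 1 | 2 | 3 | 4 | 5 | 6 | 7 | 8 | 9 | 9
  row 10: 1 | 2 | 3 | 4 | 5 | 6 | 7 | 8 | 9 | 10

so w = (4, 8, 1, 2, 9, 5, 6, 7, 3, 10).

ℓ(w)=16; the 4 essential cells (i,j,r):

[(2, 3, 0), (2, 7, 1), (5, 7, 3), (8, 3, 2)]


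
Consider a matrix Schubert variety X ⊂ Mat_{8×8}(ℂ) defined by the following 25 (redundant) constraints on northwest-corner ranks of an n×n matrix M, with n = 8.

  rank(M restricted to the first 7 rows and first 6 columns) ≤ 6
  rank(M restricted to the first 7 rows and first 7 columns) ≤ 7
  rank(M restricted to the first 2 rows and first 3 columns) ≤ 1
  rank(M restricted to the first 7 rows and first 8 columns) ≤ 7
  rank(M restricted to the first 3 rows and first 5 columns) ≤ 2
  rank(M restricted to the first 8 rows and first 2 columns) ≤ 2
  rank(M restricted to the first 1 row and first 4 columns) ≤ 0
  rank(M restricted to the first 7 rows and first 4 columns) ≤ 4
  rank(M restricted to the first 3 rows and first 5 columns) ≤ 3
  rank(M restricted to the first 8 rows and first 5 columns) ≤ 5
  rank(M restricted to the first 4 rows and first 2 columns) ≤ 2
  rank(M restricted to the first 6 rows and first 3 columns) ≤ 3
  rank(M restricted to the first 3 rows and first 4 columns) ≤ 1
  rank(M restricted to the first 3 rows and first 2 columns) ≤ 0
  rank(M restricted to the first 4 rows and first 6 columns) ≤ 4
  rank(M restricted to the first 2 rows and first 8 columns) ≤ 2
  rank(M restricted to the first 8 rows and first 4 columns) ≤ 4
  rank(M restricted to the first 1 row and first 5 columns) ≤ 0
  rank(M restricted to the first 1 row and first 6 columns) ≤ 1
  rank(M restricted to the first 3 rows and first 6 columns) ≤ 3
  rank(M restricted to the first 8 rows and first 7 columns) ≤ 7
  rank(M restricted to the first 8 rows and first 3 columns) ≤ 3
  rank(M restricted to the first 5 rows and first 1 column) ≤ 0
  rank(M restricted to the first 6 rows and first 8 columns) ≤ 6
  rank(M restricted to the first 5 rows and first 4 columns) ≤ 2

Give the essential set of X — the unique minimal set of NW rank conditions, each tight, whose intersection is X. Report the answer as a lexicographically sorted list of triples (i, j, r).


Recovering R(i,j) via the rank-extension bound from the 25 conditions:

  row 1: 0  0  0  0  0  1  1  1
  row 2: 0  0  1  1  1  2  2  2
  row 3: 0  0  1  1  2  3  3  3
  row 4: 0  1  2  2  3  4  4  4
  row 5: 0  1  2  2  3  4  5  5
  row 6: 1  2  3  3  4  5  6  6
  row 7: 1  2  3  4  5  6  7  7
  row 8: 1  2  3  4  5  6  7  8

so w = (6, 3, 5, 2, 7, 1, 4, 8).

Fulton essential set (5 of the 13 Rothe cells):

[(1, 5, 0), (3, 2, 0), (3, 4, 1), (5, 1, 0), (5, 4, 2)]


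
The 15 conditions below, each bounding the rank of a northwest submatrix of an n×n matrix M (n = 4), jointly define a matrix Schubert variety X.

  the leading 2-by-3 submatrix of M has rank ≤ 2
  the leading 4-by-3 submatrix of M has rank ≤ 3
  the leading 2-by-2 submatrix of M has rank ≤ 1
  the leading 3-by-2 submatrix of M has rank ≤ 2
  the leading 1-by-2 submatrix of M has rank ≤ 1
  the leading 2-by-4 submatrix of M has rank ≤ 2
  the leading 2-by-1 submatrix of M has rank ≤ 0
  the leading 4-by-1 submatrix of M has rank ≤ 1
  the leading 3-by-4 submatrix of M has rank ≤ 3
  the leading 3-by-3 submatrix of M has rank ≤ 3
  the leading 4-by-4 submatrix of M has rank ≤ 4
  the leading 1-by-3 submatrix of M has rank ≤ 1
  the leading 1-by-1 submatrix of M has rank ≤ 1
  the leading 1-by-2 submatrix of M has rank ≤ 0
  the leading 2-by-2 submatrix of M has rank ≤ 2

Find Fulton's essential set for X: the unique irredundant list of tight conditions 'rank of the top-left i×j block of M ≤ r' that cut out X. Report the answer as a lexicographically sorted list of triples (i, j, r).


Recovering R(i,j) via the rank-extension bound from the 15 conditions:

  row 1: 0, 0, 1, 1
  row 2: 0, 1, 2, 2
  row 3: 1, 2, 3, 3
  row 4: 1, 2, 3, 4

second differences of R give the permutation w = (3, 2, 1, 4).

ℓ(w)=3; the 2 essential cells (i,j,r):

[(1, 2, 0), (2, 1, 0)]


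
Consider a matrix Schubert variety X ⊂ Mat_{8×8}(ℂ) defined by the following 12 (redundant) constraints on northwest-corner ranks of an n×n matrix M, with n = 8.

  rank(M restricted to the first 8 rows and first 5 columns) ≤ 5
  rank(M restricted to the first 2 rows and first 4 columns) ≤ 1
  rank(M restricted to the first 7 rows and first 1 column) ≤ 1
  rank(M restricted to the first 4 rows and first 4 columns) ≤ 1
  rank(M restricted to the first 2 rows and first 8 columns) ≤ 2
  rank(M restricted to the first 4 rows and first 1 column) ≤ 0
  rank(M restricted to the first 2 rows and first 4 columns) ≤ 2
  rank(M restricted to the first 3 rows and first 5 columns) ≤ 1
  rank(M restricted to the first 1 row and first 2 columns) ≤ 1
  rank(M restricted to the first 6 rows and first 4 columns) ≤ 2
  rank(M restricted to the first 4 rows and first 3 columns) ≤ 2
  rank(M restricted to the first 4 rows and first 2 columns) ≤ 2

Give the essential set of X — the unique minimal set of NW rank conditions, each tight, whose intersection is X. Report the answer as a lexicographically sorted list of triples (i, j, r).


Recovering R(i,j) via the rank-extension bound from the 12 conditions:

  0, 1, 1, 1, 1, 1, 1, 1
  0, 1, 1, 1, 1, 2, 2, 2
  0, 1, 1, 1, 1, 2, 3, 3
  0, 1, 1, 1, 2, 3, 4, 4
  1, 2, 2, 2, 3, 4, 5, 5
  1, 2, 2, 2, 3, 4, 5, 6
  1, 2, 3, 3, 4, 5, 6, 7
  1, 2, 3, 4, 5, 6, 7, 8

reading off 1-entries of Δ²R: w = (2, 6, 7, 5, 1, 8, 3, 4).

4 SE-corners of the 14-cell Rothe diagram give Ess(w):

[(3, 5, 1), (4, 1, 0), (4, 4, 1), (6, 4, 2)]


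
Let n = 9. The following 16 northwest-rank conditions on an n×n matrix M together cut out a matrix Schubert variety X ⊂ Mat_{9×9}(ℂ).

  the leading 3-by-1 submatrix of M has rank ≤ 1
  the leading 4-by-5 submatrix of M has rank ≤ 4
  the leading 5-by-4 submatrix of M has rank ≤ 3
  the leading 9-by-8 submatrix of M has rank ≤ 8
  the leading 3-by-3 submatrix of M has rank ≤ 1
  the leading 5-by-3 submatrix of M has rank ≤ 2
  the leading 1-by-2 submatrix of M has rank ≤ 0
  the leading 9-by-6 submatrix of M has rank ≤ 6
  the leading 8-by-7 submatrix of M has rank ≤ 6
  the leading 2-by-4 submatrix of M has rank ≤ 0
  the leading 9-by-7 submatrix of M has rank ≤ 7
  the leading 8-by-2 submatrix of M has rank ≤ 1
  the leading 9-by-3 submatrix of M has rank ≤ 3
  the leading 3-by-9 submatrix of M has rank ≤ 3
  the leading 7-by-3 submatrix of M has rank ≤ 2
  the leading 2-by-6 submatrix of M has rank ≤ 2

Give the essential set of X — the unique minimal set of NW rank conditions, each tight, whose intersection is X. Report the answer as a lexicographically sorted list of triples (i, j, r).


Computing R[i][j] = min implied NW-rank bound (n=9, 16 conditions):

  row 1: 0 | 0 | 0 | 0 | 1 | 1 | 1 | 1 | 1
  row 2: 0 | 0 | 0 | 0 | 1 | 2 | 2 | 2 | 2
  row 3: 1 | 1 | 1 | 1 | 2 | 3 | 3 | 3 | 3
  row 4: 1 | 1 | 2 | 2 | 3 | 4 | 4 | 4 | 4
  row 5: 1 | 1 | 2 | 3 | 4 | 5 | 5 | 5 | 5
  row 6: 1 | 1 | 2 | 3 | 4 | 5 | 6 | 6 | 6
  row 7: 1 | 1 | 2 | 3 | 4 | 5 | 6 | 7 | 7
  row 8: 1 | 1 | 2 | 3 | 4 | 5 | 6 | 7 | 8
  row 9: 1 | 2 | 3 | 4 | 5 | 6 | 7 | 8 | 9

giving w = (5, 6, 1, 3, 4, 7, 8, 9, 2) via Δ²R.

2 SE-corners of the 13-cell Rothe diagram give Ess(w):

[(2, 4, 0), (8, 2, 1)]


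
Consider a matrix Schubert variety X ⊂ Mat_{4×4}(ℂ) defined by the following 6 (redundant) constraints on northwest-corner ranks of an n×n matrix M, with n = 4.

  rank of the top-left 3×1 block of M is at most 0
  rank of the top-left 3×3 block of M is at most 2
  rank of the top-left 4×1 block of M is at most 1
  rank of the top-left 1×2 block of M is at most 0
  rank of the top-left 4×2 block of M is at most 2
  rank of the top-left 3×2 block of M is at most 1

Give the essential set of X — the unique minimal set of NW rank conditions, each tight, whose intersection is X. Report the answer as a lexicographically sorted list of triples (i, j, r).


Rank table r_w(4×4) implied by the 6 constraints:

  R[1]: 0  0  1  1
  R[2]: 0  1  2  2
  R[3]: 0  1  2  3
  R[4]: 1  2  3  4

so w = (3, 2, 4, 1).

ℓ(w)=4; the 2 essential cells (i,j,r):

[(1, 2, 0), (3, 1, 0)]


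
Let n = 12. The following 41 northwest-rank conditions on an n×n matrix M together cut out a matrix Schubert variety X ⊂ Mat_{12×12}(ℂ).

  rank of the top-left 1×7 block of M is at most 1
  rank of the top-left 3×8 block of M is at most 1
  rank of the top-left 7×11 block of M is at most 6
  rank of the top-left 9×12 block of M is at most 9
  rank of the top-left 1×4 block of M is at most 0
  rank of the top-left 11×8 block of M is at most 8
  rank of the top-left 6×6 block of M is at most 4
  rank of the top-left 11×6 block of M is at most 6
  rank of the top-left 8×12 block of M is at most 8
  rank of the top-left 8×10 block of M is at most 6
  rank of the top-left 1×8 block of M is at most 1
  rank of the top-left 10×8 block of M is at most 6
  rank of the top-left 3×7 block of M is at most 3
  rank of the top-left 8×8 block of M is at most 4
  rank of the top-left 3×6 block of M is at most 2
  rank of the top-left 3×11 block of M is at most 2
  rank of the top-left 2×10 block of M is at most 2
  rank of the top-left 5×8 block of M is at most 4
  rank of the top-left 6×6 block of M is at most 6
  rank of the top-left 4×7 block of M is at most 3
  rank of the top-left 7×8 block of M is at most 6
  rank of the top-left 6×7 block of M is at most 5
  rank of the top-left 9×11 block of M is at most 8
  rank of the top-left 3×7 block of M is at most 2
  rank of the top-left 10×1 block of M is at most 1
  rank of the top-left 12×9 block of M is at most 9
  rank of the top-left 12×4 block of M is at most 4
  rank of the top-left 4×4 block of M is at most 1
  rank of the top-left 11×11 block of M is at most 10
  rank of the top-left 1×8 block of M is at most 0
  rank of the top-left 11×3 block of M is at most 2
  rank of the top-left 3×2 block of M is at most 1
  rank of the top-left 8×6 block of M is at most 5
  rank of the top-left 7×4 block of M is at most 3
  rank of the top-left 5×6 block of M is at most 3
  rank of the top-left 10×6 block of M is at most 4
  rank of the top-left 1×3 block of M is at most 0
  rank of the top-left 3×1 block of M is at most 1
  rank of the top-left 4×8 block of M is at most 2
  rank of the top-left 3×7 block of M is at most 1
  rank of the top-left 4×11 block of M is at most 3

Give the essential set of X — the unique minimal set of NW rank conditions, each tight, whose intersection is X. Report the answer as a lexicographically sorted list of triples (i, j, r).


Propagating the 41 rank bounds to every northwest block:

  R[1]: 0 | 0 | 0 | 0 | 0 | 0 | 0 | 0 | 1 | 1 | 1 | 1
  R[2]: 1 | 1 | 1 | 1 | 1 | 1 | 1 | 1 | 2 | 2 | 2 | 2
  R[3]: 1 | 1 | 1 | 1 | 1 | 1 | 1 | 1 | 2 | 2 | 2 | 3
  R[4]: 1 | 1 | 1 | 1 | 2 | 2 | 2 | 2 | 3 | 3 | 3 | 4
  R[5]: 1 | 2 | 2 | 2 | 3 | 3 | 3 | 3 | 4 | 4 | 4 | 5
  R[6]: 1 | 2 | 2 | 3 | 4 | 4 | 4 | 4 | 5 | 5 | 5 | 6
  R[7]: 1 | 2 | 2 | 3 | 4 | 4 | 4 | 4 | 5 | 6 | 6 | 7
  R[8]: 1 | 2 | 2 | 3 | 4 | 4 | 4 | 4 | 5 | 6 | 7 | 8
  R[9]: 1 | 2 | 2 | 3 | 4 | 4 | 5 | 5 | 6 | 7 | 8 | 9
  R[10]: 1 | 2 | 2 | 3 | 4 | 4 | 5 | 6 | 7 | 8 | 9 | 10
  R[11]: 1 | 2 | 2 | 3 | 4 | 5 | 6 | 7 | 8 | 9 | 10 | 11
  R[12]: 1 | 2 | 3 | 4 | 5 | 6 | 7 | 8 | 9 | 10 | 11 | 12

second differences of R give the permutation w = (9, 1, 12, 5, 2, 4, 10, 11, 7, 8, 6, 3).

7 SE-corners of the 34-cell Rothe diagram give Ess(w):

[(1, 8, 0), (3, 8, 1), (3, 11, 2), (4, 4, 1), (8, 8, 4), (10, 6, 4), (11, 3, 2)]


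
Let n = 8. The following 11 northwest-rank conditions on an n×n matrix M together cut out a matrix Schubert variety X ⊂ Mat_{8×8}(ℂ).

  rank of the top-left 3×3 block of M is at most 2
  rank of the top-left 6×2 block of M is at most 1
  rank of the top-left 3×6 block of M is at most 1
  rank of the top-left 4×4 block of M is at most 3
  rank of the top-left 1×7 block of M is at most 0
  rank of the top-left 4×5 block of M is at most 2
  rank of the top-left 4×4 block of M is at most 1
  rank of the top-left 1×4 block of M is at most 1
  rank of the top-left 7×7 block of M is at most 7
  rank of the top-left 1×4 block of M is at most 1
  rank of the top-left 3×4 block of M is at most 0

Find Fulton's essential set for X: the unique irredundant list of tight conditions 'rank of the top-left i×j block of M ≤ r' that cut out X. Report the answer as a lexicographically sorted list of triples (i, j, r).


Recovering R(i,j) via the rank-extension bound from the 11 conditions:

  0 0 0 0 0 0 0 1
  0 0 0 0 1 1 1 2
  0 0 0 0 1 1 2 3
  1 1 1 1 2 2 3 4
  1 1 2 2 3 3 4 5
  1 1 2 3 4 4 5 6
  1 2 3 4 5 5 6 7
  1 2 3 4 5 6 7 8

second differences of R give the permutation w = (8, 5, 7, 1, 3, 4, 2, 6).

D(w) has 18 cells with 4 SE-corners; essential set:

[(1, 7, 0), (3, 4, 0), (3, 6, 1), (6, 2, 1)]
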